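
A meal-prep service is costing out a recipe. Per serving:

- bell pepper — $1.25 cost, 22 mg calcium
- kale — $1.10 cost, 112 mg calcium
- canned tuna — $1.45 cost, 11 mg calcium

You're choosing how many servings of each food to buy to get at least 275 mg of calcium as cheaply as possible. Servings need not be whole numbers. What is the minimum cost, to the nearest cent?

Cost per mg of calcium: kale $0.0098, bell pepper $0.0568, canned tuna $0.1318.
With no serving limits, use only kale: 275 mg / 112 mg = 2.455 servings × $1.10 = $2.70.

$2.70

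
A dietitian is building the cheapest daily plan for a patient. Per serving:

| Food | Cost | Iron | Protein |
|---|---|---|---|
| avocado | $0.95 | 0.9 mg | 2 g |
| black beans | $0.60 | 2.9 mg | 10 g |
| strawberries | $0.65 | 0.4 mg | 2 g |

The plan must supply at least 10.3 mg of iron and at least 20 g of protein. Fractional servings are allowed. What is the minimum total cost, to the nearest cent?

For a min-cost LP with two ≥-constraints, a basic feasible solution has at most two positive variables.
avocado only: max(10.3/0.9, 20/2) = 11.44 servings → $10.87.
black beans only: max(10.3/2.9, 20/10) = 3.552 servings → $2.13.
strawberries only: max(10.3/0.4, 20/2) = 25.75 servings → $16.74.
avocado + black beans: the both-tight solution has a negative serving — not a feasible corner.
avocado + strawberries with both targets exact would need a negative amount; discard.
black beans + strawberries: the both-tight solution has a negative serving — not a feasible corner.
So the least-cost plan costs $2.13.

$2.13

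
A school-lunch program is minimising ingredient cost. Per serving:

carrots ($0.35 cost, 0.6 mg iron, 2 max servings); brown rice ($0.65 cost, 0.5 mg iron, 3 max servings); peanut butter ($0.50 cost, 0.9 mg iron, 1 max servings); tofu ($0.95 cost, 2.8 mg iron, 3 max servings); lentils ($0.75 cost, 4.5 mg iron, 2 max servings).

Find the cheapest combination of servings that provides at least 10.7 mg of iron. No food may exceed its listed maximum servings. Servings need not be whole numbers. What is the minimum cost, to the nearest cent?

$2.08

Cost per mg of iron: lentils $0.1667, tofu $0.3393, peanut butter $0.5556, carrots $0.5833, brown rice $1.3000.
Take 2 servings of lentils: +9.0 mg iron for $1.50 (total $1.50, still need 1.7 mg).
Take 0.6071 servings of tofu: +1.7 mg iron for $0.58 (total $2.08, still need 0.0 mg).
Filling from the cheapest source first is optimal under one linear minimum: $2.08.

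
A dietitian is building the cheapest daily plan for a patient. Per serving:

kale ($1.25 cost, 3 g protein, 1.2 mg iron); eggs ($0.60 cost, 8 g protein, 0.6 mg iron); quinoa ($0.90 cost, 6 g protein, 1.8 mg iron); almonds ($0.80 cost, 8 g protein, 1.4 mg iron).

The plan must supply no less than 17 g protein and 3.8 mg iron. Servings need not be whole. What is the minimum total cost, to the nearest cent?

The cheapest plan sits at a corner of the feasible region — with two constraints it uses at most two foods.
kale only: max(17/3, 3.8/1.2) = 5.667 servings → $7.08.
eggs only: max(17/8, 3.8/0.6) = 6.333 servings → $3.80.
quinoa only: max(17/6, 3.8/1.8) = 2.833 servings → $2.55.
almonds only: max(17/8, 3.8/1.4) = 2.714 servings → $2.17.
kale + eggs with both tight: 2.59 servings and 1.154 servings → $3.93.
kale + quinoa with both targets exact would need a negative amount; discard.
kale + almonds with both tight: 1.222 servings and 1.667 servings → $2.86.
eggs + quinoa with both tight: 0.7222 servings and 1.87 servings → $2.12.
eggs + almonds with both targets exact would need a negative amount; discard.
quinoa + almonds with both tight: 1.1 servings and 1.3 servings → $2.03.
So the least-cost plan costs $2.03.

$2.03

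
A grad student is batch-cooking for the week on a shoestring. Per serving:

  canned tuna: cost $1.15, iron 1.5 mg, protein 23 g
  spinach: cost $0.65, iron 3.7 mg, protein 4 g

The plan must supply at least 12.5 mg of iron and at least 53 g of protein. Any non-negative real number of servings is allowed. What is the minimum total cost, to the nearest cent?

$3.83

Minimising a linear cost over {iron ≥ 12.5, protein ≥ 53, servings ≥ 0} — the optimum is at a vertex, using one or two foods.
canned tuna only: max(12.5/1.5, 53/23) = 8.333 servings → $9.58.
spinach only: max(12.5/3.7, 53/4) = 13.25 servings → $8.61.
canned tuna + spinach with both tight: 1.847 servings and 2.63 servings → $3.83.
So the least-cost plan costs $3.83.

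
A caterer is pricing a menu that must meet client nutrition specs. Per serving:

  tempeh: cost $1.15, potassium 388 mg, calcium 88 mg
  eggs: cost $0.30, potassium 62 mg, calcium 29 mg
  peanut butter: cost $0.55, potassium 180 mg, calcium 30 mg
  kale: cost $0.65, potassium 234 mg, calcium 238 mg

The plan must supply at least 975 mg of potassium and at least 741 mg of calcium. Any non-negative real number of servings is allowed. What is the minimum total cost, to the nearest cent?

$2.71

A basic optimal solution has at most two foods positive. Try each food alone and each pair with both targets met exactly.
tempeh only: max(975/388, 741/88) = 8.42 servings → $9.68.
eggs only: max(975/62, 741/29) = 25.55 servings → $7.67.
peanut butter only: max(975/180, 741/30) = 24.7 servings → $13.59.
kale only: max(975/234, 741/238) = 4.167 servings → $2.71.
tempeh + eggs: intersection lies outside the first quadrant.
tempeh + peanut butter: the both-tight solution has a negative serving — not a feasible corner.
tempeh + kale with both tight: 0.8175 servings and 2.811 servings → $2.77.
eggs + peanut butter: the both-tight solution has a negative serving — not a feasible corner.
eggs + kale with both tight: 7.36 servings and 2.217 servings → $3.65.
peanut butter + kale with both tight: 1.638 servings and 2.907 servings → $2.79.
So the least-cost plan costs $2.71.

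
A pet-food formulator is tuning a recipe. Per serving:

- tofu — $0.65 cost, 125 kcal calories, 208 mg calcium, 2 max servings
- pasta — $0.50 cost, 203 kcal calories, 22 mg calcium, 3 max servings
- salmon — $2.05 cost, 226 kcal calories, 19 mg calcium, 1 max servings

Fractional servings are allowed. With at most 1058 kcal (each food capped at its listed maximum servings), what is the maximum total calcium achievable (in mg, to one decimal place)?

Calcium per kcal: tofu 1.664, pasta 0.1084, salmon 0.08407.
Take 2 servings of tofu: uses 250 kcal, +416.0 mg calcium (running total 416.0 mg).
Take 3 servings of pasta: uses 609 kcal, +66.0 mg calcium (running total 482.0 mg).
Take 0.8805 servings of salmon: uses 199 kcal, +16.7 mg calcium (running total 498.7 mg).
Filling greedily by calcium-per-kcal is optimal for one linear limit, giving 498.7 mg.

498.7 mg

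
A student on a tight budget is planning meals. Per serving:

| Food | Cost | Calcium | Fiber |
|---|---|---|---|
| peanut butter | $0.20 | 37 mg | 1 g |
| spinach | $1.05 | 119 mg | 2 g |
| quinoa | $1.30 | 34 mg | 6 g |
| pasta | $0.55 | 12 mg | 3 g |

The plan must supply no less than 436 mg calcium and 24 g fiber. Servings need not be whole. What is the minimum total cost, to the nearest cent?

With two linear requirements the optimum uses one or two foods; enumerate the corners.
peanut butter only: max(436/37, 24/1) = 24 servings → $4.80.
spinach only: max(436/119, 24/2) = 12 servings → $12.60.
quinoa only: max(436/34, 24/6) = 12.82 servings → $16.67.
pasta only: max(436/12, 24/3) = 36.33 servings → $19.98.
peanut butter + spinach: intersection lies outside the first quadrant.
peanut butter + quinoa with both tight: 9.574 servings and 2.404 servings → $5.04.
peanut butter + pasta with both tight: 10.3 servings and 4.566 servings → $4.57.
spinach + quinoa with both tight: 2.786 servings and 3.071 servings → $6.92.
spinach + pasta with both tight: 3.063 servings and 5.958 servings → $6.49.
quinoa + pasta: intersection lies outside the first quadrant.
Cheapest feasible corner: $4.57.

$4.57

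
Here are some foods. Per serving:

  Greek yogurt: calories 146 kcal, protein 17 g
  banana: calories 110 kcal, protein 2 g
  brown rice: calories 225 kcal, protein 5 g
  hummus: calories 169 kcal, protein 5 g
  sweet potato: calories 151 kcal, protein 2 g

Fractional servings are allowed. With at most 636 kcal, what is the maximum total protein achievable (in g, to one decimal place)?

74.1 g

Protein per kcal: Greek yogurt 0.1164, hummus 0.02959, brown rice 0.02222, banana 0.01818, sweet potato 0.01325.
With no serving limits, spend the whole calories allowance on Greek yogurt: 636 kcal / 146 kcal × 17 g = 74.1 g.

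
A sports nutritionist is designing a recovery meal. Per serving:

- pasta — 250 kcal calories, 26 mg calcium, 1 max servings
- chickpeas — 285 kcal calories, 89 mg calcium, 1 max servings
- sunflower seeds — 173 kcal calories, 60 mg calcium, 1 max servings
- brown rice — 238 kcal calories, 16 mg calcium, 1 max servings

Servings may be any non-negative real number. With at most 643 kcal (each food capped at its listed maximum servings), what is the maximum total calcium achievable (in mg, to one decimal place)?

Calcium per kcal: sunflower seeds 0.3468, chickpeas 0.3123, pasta 0.104, brown rice 0.06723.
Take 1 serving of sunflower seeds: uses 173 kcal, +60.0 mg calcium (running total 60.0 mg).
Take 1 serving of chickpeas: uses 285 kcal, +89.0 mg calcium (running total 149.0 mg).
Take 0.74 servings of pasta: uses 185 kcal, +19.2 mg calcium (running total 168.2 mg).
Filling greedily by calcium-per-kcal is optimal for one linear limit, giving 168.2 mg.

168.2 mg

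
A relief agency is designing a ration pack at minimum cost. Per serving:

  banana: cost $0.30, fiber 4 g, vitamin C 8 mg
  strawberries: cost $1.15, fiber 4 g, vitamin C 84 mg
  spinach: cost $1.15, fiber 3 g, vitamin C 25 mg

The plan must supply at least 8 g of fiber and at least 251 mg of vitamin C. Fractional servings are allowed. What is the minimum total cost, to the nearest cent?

This is a tiny linear program; its minimum lies at a vertex of the feasible set. List the vertices and price them.
banana only: max(8/4, 251/8) = 31.38 servings → $9.41.
strawberries only: max(8/4, 251/84) = 2.988 servings → $3.44.
spinach only: max(8/3, 251/25) = 10.04 servings → $11.55.
banana + strawberries: the both-tight solution has a negative serving — not a feasible corner.
banana + spinach with both targets exact would need a negative amount; discard.
strawberries + spinach: intersection lies outside the first quadrant.
The minimum over all feasible corners is $3.44.

$3.44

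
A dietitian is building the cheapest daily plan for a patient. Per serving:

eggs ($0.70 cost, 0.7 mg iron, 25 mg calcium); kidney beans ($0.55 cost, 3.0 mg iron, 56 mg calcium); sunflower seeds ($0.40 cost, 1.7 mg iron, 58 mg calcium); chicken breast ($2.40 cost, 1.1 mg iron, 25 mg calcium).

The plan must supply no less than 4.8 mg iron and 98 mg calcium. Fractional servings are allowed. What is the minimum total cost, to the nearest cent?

$0.91

Check every corner: each single food scaled to meet both minima, and each pair solved so both constraints bind.
eggs only: max(4.8/0.7, 98/25) = 6.857 servings → $4.80.
kidney beans only: max(4.8/3.0, 98/56) = 1.75 servings → $0.96.
sunflower seeds only: max(4.8/1.7, 98/58) = 2.824 servings → $1.13.
chicken breast only: max(4.8/1.1, 98/25) = 4.364 servings → $10.47.
eggs + kidney beans with both tight: 0.7039 servings and 1.436 servings → $1.28.
eggs + sunflower seeds: intersection lies outside the first quadrant.
eggs + chicken breast with both targets exact would need a negative amount; discard.
kidney beans + sunflower seeds with both tight: 1.419 servings and 0.3198 servings → $0.91.
kidney beans + chicken breast with both tight: 0.9104 servings and 1.881 servings → $5.01.
sunflower seeds + chicken breast with both targets exact would need a negative amount; discard.
Cheapest feasible corner: $0.91.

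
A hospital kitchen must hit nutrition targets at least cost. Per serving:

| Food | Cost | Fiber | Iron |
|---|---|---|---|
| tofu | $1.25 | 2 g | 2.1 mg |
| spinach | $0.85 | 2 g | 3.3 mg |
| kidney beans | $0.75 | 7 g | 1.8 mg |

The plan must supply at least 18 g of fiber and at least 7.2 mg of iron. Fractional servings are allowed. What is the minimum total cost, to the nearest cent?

tofu only: max(18/2, 7.2/2.1) = 9 servings → $11.25.
spinach only: max(18/2, 7.2/3.3) = 9 servings → $7.65.
kidney beans only: max(18/7, 7.2/1.8) = 4 servings → $3.00.
tofu + spinach: intersection lies outside the first quadrant.
tofu + kidney beans with both tight: 1.622 servings and 2.108 servings → $3.61.
spinach + kidney beans with both tight: 0.9231 servings and 2.308 servings → $2.52.
The minimum over all feasible corners is $2.52.

$2.52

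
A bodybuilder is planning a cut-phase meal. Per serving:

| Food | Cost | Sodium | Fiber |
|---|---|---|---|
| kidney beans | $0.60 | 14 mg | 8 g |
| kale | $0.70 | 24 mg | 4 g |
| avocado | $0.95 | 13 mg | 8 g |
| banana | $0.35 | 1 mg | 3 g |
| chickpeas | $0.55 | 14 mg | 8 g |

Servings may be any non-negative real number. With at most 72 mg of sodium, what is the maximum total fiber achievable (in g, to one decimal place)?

Fiber per mg sodium: banana 3, avocado 0.6154, kidney beans 0.5714, chickpeas 0.5714, kale 0.1667.
With no serving limits, spend the whole sodium allowance on banana: 72 mg / 1 mg × 3 g = 216.0 g.

216.0 g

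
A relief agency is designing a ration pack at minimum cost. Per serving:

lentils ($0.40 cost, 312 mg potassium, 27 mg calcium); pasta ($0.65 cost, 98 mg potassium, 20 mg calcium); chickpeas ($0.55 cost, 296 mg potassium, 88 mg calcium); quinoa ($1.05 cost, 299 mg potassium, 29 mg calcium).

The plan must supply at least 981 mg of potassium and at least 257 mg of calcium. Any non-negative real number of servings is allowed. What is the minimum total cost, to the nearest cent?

With two linear requirements the optimum uses one or two foods; enumerate the corners.
lentils only: max(981/312, 257/27) = 9.519 servings → $3.81.
pasta only: max(981/98, 257/20) = 12.85 servings → $8.35.
chickpeas only: max(981/296, 257/88) = 3.314 servings → $1.82.
quinoa only: max(981/299, 257/29) = 8.862 servings → $9.31.
lentils + pasta with both targets exact would need a negative amount; discard.
lentils + chickpeas with both tight: 0.5269 servings and 2.759 servings → $1.73.
lentils + quinoa with both targets exact would need a negative amount; discard.
pasta + chickpeas with both tight: 3.793 servings and 2.058 servings → $3.60.
pasta + quinoa with both targets exact would need a negative amount; discard.
chickpeas + quinoa with both tight: 2.73 servings and 0.5785 servings → $2.11.
So the least-cost plan costs $1.73.

$1.73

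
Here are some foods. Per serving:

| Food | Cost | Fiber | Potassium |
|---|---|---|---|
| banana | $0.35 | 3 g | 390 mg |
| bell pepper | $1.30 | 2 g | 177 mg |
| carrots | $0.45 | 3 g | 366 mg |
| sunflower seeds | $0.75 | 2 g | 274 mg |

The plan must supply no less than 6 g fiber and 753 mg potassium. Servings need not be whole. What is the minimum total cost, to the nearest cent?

$0.70

Minimising a linear cost over {fiber ≥ 6, potassium ≥ 753, servings ≥ 0} — the optimum is at a vertex, using one or two foods.
banana only: max(6/3, 753/390) = 2 servings → $0.70.
bell pepper only: max(6/2, 753/177) = 4.254 servings → $5.53.
carrots only: max(6/3, 753/366) = 2.057 servings → $0.93.
sunflower seeds only: max(6/2, 753/274) = 3 servings → $2.25.
banana + bell pepper with both tight: 1.783 servings and 0.3253 servings → $1.05.
banana + carrots with both tight: 0.875 servings and 1.125 servings → $0.81.
banana + sunflower seeds: the both-tight solution has a negative serving — not a feasible corner.
bell pepper + carrots with both targets exact would need a negative amount; discard.
bell pepper + sunflower seeds with both tight: 0.7113 servings and 2.289 servings → $2.64.
carrots + sunflower seeds with both tight: 1.533 servings and 0.7 servings → $1.22.
Cheapest feasible corner: $0.70.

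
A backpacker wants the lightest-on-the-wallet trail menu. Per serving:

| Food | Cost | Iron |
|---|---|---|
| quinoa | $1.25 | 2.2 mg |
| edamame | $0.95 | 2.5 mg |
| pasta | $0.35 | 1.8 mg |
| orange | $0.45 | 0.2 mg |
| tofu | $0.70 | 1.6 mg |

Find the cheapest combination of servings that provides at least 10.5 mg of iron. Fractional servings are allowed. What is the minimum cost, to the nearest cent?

$2.04

Cost per mg of iron: pasta $0.1944, edamame $0.3800, tofu $0.4375, quinoa $0.5682, orange $2.2500.
With no serving limits, use only pasta: 10.5 mg / 1.8 mg = 5.833 servings × $0.35 = $2.04.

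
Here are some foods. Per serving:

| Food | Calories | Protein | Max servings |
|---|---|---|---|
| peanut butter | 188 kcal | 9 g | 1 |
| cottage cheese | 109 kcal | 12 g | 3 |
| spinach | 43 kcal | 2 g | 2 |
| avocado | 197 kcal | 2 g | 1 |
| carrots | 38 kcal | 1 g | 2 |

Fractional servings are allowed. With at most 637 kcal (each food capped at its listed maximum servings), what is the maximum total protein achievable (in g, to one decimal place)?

49.9 g

Protein per kcal: cottage cheese 0.1101, peanut butter 0.04787, spinach 0.04651, carrots 0.02632, avocado 0.01015.
Take 3 servings of cottage cheese: uses 327 kcal, +36.0 g protein (running total 36.0 g).
Take 1 serving of peanut butter: uses 188 kcal, +9.0 g protein (running total 45.0 g).
Take 2 servings of spinach: uses 86 kcal, +4.0 g protein (running total 49.0 g).
Take 0.9474 servings of carrots: uses 36 kcal, +0.9 g protein (running total 49.9 g).
Filling greedily by protein-per-kcal is optimal for one linear limit, giving 49.9 g.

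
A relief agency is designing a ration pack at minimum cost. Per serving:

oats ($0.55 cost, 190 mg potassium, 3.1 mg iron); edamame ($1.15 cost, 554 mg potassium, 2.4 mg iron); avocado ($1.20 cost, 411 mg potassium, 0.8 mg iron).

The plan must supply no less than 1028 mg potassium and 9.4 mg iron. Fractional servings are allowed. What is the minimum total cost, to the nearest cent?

Two binding constraints pin down two serving amounts, so the optimal mix uses at most two foods. The candidates are each food alone (scaled to the tighter of potassium/iron) and each pair with both constraints tight.
oats only: max(1028/190, 9.4/3.1) = 5.411 servings → $2.98.
edamame only: max(1028/554, 9.4/2.4) = 3.917 servings → $4.50.
avocado only: max(1028/411, 9.4/0.8) = 11.75 servings → $14.10.
oats + edamame with both tight: 2.173 servings and 1.111 servings → $2.47.
oats + avocado with both tight: 2.71 servings and 1.248 servings → $2.99.
edamame + avocado: the both-tight solution has a negative serving — not a feasible corner.
The minimum over all feasible corners is $2.47.

$2.47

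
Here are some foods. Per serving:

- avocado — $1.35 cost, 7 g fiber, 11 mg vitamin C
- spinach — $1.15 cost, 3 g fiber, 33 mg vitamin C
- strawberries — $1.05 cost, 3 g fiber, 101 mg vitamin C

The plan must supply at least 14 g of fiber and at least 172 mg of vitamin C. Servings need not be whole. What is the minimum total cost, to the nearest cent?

$3.43

Two binding constraints pin down two serving amounts, so the optimal mix uses at most two foods. The candidates are each food alone (scaled to the tighter of fiber/vitamin C) and each pair with both constraints tight.
avocado only: max(14/7, 172/11) = 15.64 servings → $21.11.
spinach only: max(14/3, 172/33) = 5.212 servings → $5.99.
strawberries only: max(14/3, 172/101) = 4.667 servings → $4.90.
avocado + spinach: intersection lies outside the first quadrant.
avocado + strawberries with both tight: 1.332 servings and 1.558 servings → $3.43.
spinach + strawberries with both tight: 4.402 servings and 0.2647 servings → $5.34.
The minimum over all feasible corners is $3.43.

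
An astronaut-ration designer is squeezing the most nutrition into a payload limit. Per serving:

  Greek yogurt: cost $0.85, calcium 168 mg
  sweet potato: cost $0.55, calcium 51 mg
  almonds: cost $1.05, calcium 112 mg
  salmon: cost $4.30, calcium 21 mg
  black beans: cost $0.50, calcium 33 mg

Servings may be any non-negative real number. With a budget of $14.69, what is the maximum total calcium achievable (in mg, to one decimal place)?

2903.4 mg

Calcium per dollar: Greek yogurt 197.6, almonds 106.7, sweet potato 92.73, black beans 66, salmon 4.884.
With no serving limits, spend the whole cost allowance on Greek yogurt: $14.69 / $0.85 × 168 mg = 2903.4 mg.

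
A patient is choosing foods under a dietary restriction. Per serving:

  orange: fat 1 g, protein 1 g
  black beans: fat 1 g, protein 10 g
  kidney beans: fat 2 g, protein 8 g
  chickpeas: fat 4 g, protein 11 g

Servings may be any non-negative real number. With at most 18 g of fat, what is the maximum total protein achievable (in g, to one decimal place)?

Protein per g fat: black beans 10, kidney beans 4, chickpeas 2.75, orange 1.
With no serving limits, spend the whole fat allowance on black beans: 18 g / 1 g × 10 g = 180.0 g.

180.0 g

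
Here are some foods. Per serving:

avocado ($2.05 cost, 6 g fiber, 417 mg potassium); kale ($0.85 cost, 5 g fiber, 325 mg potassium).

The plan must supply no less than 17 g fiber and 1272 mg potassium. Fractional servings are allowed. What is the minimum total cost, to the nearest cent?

$3.33

Minimising a linear cost over {fiber ≥ 17, potassium ≥ 1272, servings ≥ 0} — the optimum is at a vertex, using one or two foods.
avocado only: max(17/6, 1272/417) = 3.05 servings → $6.25.
kale only: max(17/5, 1272/325) = 3.914 servings → $3.33.
avocado + kale: intersection lies outside the first quadrant.
Cheapest feasible corner: $3.33.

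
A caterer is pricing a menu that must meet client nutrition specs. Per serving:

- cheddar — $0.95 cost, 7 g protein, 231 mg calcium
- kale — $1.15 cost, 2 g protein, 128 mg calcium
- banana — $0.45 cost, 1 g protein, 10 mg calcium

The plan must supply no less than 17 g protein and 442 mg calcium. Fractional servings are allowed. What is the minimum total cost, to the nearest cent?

$2.31

For a min-cost LP with two ≥-constraints, a basic feasible solution has at most two positive variables.
cheddar only: max(17/7, 442/231) = 2.429 servings → $2.31.
kale only: max(17/2, 442/128) = 8.5 servings → $9.78.
banana only: max(17/1, 442/10) = 44.2 servings → $19.89.
cheddar + kale: the both-tight solution has a negative serving — not a feasible corner.
cheddar + banana with both tight: 1.689 servings and 5.174 servings → $3.93.
kale + banana with both tight: 2.519 servings and 11.96 servings → $8.28.
The minimum over all feasible corners is $2.31.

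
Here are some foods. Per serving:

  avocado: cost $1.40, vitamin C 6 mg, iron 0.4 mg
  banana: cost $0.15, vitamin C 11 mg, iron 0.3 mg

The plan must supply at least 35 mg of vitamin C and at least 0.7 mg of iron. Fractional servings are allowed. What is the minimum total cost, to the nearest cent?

At the optimum either one food covers both requirements or two foods hit both targets exactly; no other combination can be cheaper.
avocado only: max(35/6, 0.7/0.4) = 5.833 servings → $8.17.
banana only: max(35/11, 0.7/0.3) = 3.182 servings → $0.48.
avocado + banana: intersection lies outside the first quadrant.
Cheapest feasible corner: $0.48.

$0.48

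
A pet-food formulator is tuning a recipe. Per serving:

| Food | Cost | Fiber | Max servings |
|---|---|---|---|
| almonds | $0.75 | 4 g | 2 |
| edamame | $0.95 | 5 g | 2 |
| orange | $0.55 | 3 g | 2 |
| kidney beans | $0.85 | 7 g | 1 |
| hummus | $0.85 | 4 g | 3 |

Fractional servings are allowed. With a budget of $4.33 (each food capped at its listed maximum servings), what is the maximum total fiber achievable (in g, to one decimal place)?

Fiber per dollar: kidney beans 8.235, orange 5.455, almonds 5.333, edamame 5.263, hummus 4.706.
Take 1 serving of kidney beans: spends $0.85, +7.0 g fiber (running total 7.0 g).
Take 2 servings of orange: spends $1.10, +6.0 g fiber (running total 13.0 g).
Take 2 servings of almonds: spends $1.50, +8.0 g fiber (running total 21.0 g).
Take 0.9263 servings of edamame: spends $0.88, +4.6 g fiber (running total 25.6 g).
Greedy by best ratio exhausts the cost allowance optimally: 25.6 g.

25.6 g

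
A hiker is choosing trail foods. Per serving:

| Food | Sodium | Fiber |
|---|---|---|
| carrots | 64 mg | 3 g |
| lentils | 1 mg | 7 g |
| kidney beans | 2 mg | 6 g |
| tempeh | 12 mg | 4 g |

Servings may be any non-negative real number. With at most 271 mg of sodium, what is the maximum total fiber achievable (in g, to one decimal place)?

1897.0 g

Fiber per mg sodium: lentils 7, kidney beans 3, tempeh 0.3333, carrots 0.04688.
With no serving limits, spend the whole sodium allowance on lentils: 271 mg / 1 mg × 7 g = 1897.0 g.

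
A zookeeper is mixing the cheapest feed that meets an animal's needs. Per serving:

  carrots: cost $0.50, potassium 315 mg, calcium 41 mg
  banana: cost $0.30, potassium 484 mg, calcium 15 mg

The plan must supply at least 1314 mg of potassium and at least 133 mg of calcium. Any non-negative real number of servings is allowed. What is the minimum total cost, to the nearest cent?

Check every corner: each single food scaled to meet both minima, and each pair solved so both constraints bind.
carrots only: max(1314/315, 133/41) = 4.171 servings → $2.09.
banana only: max(1314/484, 133/15) = 8.867 servings → $2.66.
carrots + banana with both tight: 2.954 servings and 0.7923 servings → $1.71.
The minimum over all feasible corners is $1.71.

$1.71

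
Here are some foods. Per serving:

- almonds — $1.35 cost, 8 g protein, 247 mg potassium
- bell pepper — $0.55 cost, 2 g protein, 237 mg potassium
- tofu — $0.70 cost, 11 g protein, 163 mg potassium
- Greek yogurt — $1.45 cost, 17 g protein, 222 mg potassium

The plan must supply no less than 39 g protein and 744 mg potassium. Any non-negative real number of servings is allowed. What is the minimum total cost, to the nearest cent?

At the optimum either one food covers both requirements or two foods hit both targets exactly; no other combination can be cheaper.
almonds only: max(39/8, 744/247) = 4.875 servings → $6.58.
bell pepper only: max(39/2, 744/237) = 19.5 servings → $10.72.
tofu only: max(39/11, 744/163) = 4.564 servings → $3.20.
Greek yogurt only: max(39/17, 744/222) = 3.351 servings → $4.86.
almonds + bell pepper: the both-tight solution has a negative serving — not a feasible corner.
almonds + tofu with both tight: 1.293 servings and 2.605 servings → $3.57.
almonds + Greek yogurt with both tight: 1.647 servings and 1.519 servings → $4.43.
bell pepper + tofu with both tight: 0.801 servings and 3.4 servings → $2.82.
bell pepper + Greek yogurt with both tight: 1.113 servings and 2.163 servings → $3.75.
tofu + Greek yogurt: intersection lies outside the first quadrant.
The minimum over all feasible corners is $2.82.

$2.82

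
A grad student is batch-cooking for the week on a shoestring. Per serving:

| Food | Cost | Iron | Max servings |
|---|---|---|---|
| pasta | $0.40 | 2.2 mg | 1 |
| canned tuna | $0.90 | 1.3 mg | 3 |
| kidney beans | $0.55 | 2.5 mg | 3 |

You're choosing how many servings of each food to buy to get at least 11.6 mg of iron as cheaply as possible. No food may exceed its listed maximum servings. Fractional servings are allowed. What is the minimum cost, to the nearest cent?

Cost per mg of iron: pasta $0.1818, kidney beans $0.2200, canned tuna $0.6923.
Take 1 serving of pasta: +2.2 mg iron for $0.40 (total $0.40, still need 9.4 mg).
Take 3 servings of kidney beans: +7.5 mg iron for $1.65 (total $2.05, still need 1.9 mg).
Take 1.462 servings of canned tuna: +1.9 mg iron for $1.32 (total $3.37, still need 0.0 mg).
Greedy by cheapest-per-mg is optimal for a single linear constraint, so the minimum cost is $3.37.

$3.37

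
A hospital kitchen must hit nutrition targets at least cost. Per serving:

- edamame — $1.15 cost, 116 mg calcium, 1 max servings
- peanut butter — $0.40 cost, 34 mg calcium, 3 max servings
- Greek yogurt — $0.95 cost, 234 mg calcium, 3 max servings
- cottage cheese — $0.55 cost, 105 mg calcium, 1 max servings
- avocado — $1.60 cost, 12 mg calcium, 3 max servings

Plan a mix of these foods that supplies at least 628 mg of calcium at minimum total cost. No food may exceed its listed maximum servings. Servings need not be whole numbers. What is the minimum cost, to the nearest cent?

$2.55

Cost per mg of calcium: Greek yogurt $0.0041, cottage cheese $0.0052, edamame $0.0099, peanut butter $0.0118, avocado $0.1333.
Take 2.684 servings of Greek yogurt: +628.0 mg calcium for $2.55 (total $2.55, still need 0.0 mg).
Filling from the cheapest source first is optimal under one linear minimum: $2.55.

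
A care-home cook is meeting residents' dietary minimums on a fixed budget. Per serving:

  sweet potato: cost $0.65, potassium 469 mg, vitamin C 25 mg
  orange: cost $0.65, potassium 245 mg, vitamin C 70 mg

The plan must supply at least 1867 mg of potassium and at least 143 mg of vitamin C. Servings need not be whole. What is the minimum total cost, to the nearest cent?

$2.82

This is a tiny linear program; its minimum lies at a vertex of the feasible set. List the vertices and price them.
sweet potato only: max(1867/469, 143/25) = 5.72 servings → $3.72.
orange only: max(1867/245, 143/70) = 7.62 servings → $4.95.
sweet potato + orange with both tight: 3.582 servings and 0.7636 servings → $2.82.
So the least-cost plan costs $2.82.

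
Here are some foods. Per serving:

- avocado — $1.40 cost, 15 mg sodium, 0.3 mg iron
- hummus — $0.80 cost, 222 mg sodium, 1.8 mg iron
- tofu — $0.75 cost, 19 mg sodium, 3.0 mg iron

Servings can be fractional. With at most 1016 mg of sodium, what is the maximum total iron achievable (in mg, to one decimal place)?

160.4 mg

Iron per mg sodium: tofu 0.1579, avocado 0.02, hummus 0.008108.
With no serving limits, spend the whole sodium allowance on tofu: 1016 mg / 19 mg × 3.0 mg = 160.4 mg.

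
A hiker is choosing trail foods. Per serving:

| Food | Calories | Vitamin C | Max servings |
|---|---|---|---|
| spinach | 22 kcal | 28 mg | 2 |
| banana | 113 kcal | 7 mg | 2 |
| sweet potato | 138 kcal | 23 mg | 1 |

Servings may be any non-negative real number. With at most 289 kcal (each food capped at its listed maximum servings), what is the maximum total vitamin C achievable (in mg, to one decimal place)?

85.6 mg

Vitamin C per kcal: spinach 1.273, sweet potato 0.1667, banana 0.06195.
Take 2 servings of spinach: uses 44 kcal, +56.0 mg vitamin C (running total 56.0 mg).
Take 1 serving of sweet potato: uses 138 kcal, +23.0 mg vitamin C (running total 79.0 mg).
Take 0.9469 servings of banana: uses 107 kcal, +6.6 mg vitamin C (running total 85.6 mg).
Filling greedily by vitamin C-per-kcal is optimal for one linear limit, giving 85.6 mg.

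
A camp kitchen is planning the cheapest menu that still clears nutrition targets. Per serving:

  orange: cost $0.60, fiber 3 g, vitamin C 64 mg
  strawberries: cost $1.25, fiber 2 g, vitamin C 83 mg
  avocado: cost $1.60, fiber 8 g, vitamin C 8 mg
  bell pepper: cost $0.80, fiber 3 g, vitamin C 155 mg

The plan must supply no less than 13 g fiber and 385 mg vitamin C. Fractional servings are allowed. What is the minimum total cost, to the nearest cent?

A basic optimal solution has at most two foods positive. Try each food alone and each pair with both targets met exactly.
orange only: max(13/3, 385/64) = 6.016 servings → $3.61.
strawberries only: max(13/2, 385/83) = 6.5 servings → $8.12.
avocado only: max(13/8, 385/8) = 48.12 servings → $77.00.
bell pepper only: max(13/3, 385/155) = 4.333 servings → $3.47.
orange + strawberries with both tight: 2.554 servings and 2.669 servings → $4.87.
orange + avocado: the both-tight solution has a negative serving — not a feasible corner.
orange + bell pepper with both tight: 3.15 servings and 1.183 servings → $2.84.
strawberries + avocado with both tight: 4.593 servings and 0.4769 servings → $6.50.
strawberries + bell pepper with both targets exact would need a negative amount; discard.
avocado + bell pepper with both tight: 0.7072 servings and 2.447 servings → $3.09.
The minimum over all feasible corners is $2.84.

$2.84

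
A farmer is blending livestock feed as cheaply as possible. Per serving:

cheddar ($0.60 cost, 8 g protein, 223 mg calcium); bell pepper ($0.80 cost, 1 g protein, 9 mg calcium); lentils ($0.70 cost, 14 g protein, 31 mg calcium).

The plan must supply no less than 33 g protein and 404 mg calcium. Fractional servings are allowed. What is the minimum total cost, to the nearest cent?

The cheapest plan sits at a corner of the feasible region — with two constraints it uses at most two foods.
cheddar only: max(33/8, 404/223) = 4.125 servings → $2.48.
bell pepper only: max(33/1, 404/9) = 44.89 servings → $35.91.
lentils only: max(33/14, 404/31) = 13.03 servings → $9.12.
cheddar + bell pepper with both tight: 0.7086 servings and 27.33 servings → $22.29.
cheddar + lentils with both tight: 1.612 servings and 1.436 servings → $1.97.
bell pepper + lentils with both targets exact would need a negative amount; discard.
The minimum over all feasible corners is $1.97.

$1.97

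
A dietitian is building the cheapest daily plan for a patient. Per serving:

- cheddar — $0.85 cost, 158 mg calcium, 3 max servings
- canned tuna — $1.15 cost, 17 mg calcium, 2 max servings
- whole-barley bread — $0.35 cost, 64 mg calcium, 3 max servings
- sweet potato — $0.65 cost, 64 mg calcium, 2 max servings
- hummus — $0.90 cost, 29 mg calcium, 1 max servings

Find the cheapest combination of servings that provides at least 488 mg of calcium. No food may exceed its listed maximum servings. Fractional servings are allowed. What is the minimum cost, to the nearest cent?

$2.63

Cost per mg of calcium: cheddar $0.0054, whole-barley bread $0.0055, sweet potato $0.0102, hummus $0.0310, canned tuna $0.0676.
Take 3 servings of cheddar: +474.0 mg calcium for $2.55 (total $2.55, still need 14.0 mg).
Take 0.2188 servings of whole-barley bread: +14.0 mg calcium for $0.08 (total $2.63, still need 0.0 mg).
Greedy by cheapest-per-mg is optimal for a single linear constraint, so the minimum cost is $2.63.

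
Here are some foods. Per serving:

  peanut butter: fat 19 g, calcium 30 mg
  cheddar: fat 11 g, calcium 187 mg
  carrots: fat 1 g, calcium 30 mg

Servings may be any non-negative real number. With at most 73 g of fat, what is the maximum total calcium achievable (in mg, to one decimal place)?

Calcium per g fat: carrots 30, cheddar 17, peanut butter 1.579.
With no serving limits, spend the whole fat allowance on carrots: 73 g / 1 g × 30 mg = 2190.0 mg.

2190.0 mg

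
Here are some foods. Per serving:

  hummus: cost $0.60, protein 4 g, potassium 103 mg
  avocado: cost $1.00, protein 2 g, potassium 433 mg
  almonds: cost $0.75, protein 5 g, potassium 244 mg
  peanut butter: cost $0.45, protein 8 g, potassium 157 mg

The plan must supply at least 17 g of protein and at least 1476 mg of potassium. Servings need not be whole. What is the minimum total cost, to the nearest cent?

$3.53

Two binding constraints pin down two serving amounts, so the optimal mix uses at most two foods. The candidates are each food alone (scaled to the tighter of protein/potassium) and each pair with both constraints tight.
hummus only: max(17/4, 1476/103) = 14.33 servings → $8.60.
avocado only: max(17/2, 1476/433) = 8.5 servings → $8.50.
almonds only: max(17/5, 1476/244) = 6.049 servings → $4.54.
peanut butter only: max(17/8, 1476/157) = 9.401 servings → $4.23.
hummus + avocado with both tight: 2.889 servings and 2.721 servings → $4.46.
hummus + almonds: intersection lies outside the first quadrant.
hummus + peanut butter: the both-tight solution has a negative serving — not a feasible corner.
avocado + almonds with both tight: 1.927 servings and 2.629 servings → $3.90.
avocado + peanut butter with both tight: 2.901 servings and 1.4 servings → $3.53.
almonds + peanut butter with both targets exact would need a negative amount; discard.
So the least-cost plan costs $3.53.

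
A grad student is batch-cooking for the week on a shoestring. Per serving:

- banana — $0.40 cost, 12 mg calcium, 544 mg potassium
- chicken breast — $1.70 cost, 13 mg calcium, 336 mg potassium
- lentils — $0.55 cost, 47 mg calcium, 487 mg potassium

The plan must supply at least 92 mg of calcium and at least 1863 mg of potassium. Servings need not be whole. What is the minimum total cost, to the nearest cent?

$1.64

With two linear requirements the optimum uses one or two foods; enumerate the corners.
banana only: max(92/12, 1863/544) = 7.667 servings → $3.07.
chicken breast only: max(92/13, 1863/336) = 7.077 servings → $12.03.
lentils only: max(92/47, 1863/487) = 3.825 servings → $2.10.
banana + chicken breast with both targets exact would need a negative amount; discard.
banana + lentils with both tight: 2.168 servings and 1.404 servings → $1.64.
chicken breast + lentils with both tight: 4.519 servings and 0.7074 servings → $8.07.
Cheapest feasible corner: $1.64.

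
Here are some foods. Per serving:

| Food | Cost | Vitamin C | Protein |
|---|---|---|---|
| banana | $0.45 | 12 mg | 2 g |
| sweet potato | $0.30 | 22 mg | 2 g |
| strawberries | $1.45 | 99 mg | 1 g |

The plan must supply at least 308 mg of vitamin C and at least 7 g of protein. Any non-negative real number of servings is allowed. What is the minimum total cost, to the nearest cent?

banana only: max(308/12, 7/2) = 25.67 servings → $11.55.
sweet potato only: max(308/22, 7/2) = 14 servings → $4.20.
strawberries only: max(308/99, 7/1) = 7 servings → $10.15.
banana + sweet potato: intersection lies outside the first quadrant.
banana + strawberries with both tight: 2.07 servings and 2.86 servings → $5.08.
sweet potato + strawberries with both tight: 2.188 servings and 2.625 servings → $4.46.
The minimum over all feasible corners is $4.20.

$4.20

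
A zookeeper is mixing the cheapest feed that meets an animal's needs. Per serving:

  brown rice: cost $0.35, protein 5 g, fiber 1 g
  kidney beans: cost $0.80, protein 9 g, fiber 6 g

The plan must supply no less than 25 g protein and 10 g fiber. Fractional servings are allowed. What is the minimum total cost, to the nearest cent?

The cheapest plan sits at a corner of the feasible region — with two constraints it uses at most two foods.
brown rice only: max(25/5, 10/1) = 10 servings → $3.50.
kidney beans only: max(25/9, 10/6) = 2.778 servings → $2.22.
brown rice + kidney beans with both tight: 2.857 servings and 1.19 servings → $1.95.
The minimum over all feasible corners is $1.95.

$1.95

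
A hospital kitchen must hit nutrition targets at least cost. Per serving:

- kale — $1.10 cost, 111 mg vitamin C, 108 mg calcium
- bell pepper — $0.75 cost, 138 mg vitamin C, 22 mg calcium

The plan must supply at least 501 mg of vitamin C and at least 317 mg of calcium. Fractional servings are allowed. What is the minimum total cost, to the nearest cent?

Compare the cost at each extreme point of the feasible region.
kale only: max(501/111, 317/108) = 4.514 servings → $4.96.
bell pepper only: max(501/138, 317/22) = 14.41 servings → $10.81.
kale + bell pepper with both tight: 2.626 servings and 1.518 servings → $4.03.
Cheapest feasible corner: $4.03.

$4.03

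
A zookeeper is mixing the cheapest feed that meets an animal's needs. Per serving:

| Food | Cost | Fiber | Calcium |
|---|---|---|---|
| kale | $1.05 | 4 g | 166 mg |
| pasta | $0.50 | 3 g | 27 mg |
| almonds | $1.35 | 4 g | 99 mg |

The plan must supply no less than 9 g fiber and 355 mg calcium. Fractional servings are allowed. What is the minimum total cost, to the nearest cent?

Check every corner: each single food scaled to meet both minima, and each pair solved so both constraints bind.
kale only: max(9/4, 355/166) = 2.25 servings → $2.36.
pasta only: max(9/3, 355/27) = 13.15 servings → $6.57.
almonds only: max(9/4, 355/99) = 3.586 servings → $4.84.
kale + pasta with both tight: 2.108 servings and 0.1897 servings → $2.31.
kale + almonds with both tight: 1.974 servings and 0.2761 servings → $2.45.
pasta + almonds: intersection lies outside the first quadrant.
Cheapest feasible corner: $2.31.

$2.31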